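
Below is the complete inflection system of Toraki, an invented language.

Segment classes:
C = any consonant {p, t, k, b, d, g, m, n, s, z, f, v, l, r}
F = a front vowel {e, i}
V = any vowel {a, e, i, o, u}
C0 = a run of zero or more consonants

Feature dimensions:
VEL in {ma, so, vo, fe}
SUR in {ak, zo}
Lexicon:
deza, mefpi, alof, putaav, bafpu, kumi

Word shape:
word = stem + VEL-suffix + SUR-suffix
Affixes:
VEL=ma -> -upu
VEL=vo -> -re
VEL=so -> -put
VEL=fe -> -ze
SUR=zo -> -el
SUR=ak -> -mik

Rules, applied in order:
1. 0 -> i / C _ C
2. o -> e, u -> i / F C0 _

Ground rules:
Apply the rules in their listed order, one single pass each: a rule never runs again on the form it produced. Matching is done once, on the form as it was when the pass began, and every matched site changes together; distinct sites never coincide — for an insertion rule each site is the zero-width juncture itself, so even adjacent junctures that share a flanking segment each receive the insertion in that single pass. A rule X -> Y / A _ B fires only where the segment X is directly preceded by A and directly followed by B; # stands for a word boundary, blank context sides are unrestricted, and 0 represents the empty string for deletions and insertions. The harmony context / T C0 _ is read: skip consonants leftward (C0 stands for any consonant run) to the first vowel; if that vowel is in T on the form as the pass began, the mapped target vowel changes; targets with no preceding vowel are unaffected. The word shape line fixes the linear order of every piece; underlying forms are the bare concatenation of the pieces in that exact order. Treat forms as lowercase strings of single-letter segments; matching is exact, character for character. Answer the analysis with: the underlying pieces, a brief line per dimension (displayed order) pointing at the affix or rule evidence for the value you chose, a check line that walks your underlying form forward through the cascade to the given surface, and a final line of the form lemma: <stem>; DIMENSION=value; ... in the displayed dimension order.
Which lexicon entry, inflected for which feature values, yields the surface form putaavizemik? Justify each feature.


underlying: putaav-ze-mik
VEL=fe - signalled by the affix -ze
SUR=ak - signalled by the affix -mik
check: putaavzemik -> putaavizemik -> putaavizemik
lemma: putaav; VEL=fe; SUR=ak


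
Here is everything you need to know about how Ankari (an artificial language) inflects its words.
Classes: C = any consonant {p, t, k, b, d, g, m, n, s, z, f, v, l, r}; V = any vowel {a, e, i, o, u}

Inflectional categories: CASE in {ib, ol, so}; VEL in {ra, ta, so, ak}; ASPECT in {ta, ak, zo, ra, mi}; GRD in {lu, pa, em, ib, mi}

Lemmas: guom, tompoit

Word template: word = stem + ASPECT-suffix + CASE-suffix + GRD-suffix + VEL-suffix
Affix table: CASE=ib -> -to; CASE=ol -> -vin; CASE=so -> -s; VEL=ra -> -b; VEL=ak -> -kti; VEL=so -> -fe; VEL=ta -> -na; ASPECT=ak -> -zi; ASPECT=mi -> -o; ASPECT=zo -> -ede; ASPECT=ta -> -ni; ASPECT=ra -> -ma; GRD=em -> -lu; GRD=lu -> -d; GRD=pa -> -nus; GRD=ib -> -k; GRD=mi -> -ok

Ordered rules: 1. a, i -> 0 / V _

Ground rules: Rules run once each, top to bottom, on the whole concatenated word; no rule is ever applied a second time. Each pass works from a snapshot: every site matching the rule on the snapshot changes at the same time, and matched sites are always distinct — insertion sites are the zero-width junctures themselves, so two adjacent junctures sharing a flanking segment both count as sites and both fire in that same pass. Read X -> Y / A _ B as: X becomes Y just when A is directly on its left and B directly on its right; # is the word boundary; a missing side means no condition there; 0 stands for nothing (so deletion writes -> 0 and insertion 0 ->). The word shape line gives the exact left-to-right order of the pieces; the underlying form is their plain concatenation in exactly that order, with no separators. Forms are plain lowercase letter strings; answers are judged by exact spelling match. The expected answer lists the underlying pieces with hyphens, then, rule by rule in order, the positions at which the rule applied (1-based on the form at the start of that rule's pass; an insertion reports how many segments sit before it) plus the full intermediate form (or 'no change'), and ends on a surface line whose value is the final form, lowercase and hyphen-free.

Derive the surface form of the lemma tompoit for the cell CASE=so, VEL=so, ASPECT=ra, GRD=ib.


underlying: tompoit-ma-s-k-fe
1. a, i -> 0 / V _: fires at position(s) 6: tompotmaskfe
surface: tompotmaskfe


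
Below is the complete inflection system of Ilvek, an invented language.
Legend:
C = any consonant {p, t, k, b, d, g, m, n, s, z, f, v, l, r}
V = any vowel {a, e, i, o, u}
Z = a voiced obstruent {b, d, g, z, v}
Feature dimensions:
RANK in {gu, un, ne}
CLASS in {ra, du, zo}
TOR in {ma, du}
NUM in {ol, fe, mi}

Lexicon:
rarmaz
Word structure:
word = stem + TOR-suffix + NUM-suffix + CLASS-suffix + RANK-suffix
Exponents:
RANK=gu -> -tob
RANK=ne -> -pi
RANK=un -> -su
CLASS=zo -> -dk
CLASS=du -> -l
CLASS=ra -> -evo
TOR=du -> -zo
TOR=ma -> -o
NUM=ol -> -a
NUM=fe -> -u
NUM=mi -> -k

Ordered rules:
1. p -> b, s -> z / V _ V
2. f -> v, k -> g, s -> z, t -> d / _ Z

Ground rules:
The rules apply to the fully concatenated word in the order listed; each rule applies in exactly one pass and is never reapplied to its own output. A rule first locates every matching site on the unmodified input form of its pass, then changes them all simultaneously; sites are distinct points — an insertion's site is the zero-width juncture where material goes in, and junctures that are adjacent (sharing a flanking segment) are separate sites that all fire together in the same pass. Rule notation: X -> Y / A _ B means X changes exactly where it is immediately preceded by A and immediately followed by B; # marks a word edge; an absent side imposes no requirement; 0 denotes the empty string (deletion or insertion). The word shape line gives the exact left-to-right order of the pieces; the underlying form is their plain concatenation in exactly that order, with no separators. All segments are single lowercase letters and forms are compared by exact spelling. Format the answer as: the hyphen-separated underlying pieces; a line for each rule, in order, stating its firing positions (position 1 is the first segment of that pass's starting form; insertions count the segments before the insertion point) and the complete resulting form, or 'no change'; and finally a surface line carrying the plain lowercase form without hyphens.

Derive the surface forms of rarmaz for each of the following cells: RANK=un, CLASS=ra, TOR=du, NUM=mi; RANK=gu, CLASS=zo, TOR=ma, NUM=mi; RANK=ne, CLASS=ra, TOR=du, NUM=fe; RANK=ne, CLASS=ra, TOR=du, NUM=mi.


cell RANK=un, CLASS=ra, TOR=du, NUM=mi:
underlying: rarmaz-zo-k-evo-su
1. p -> b, s -> z / V _ V: fires at position(s) 13: rarmazzokevozu
2. f -> v, k -> g, s -> z, t -> d / _ Z: no change
surface: rarmazzokevozu

cell RANK=gu, CLASS=zo, TOR=ma, NUM=mi:
underlying: rarmaz-o-k-dk-tob
1. p -> b, s -> z / V _ V: no change
2. f -> v, k -> g, s -> z, t -> d / _ Z: fires at position(s) 8: rarmazogdktob
surface: rarmazogdktob

cell RANK=ne, CLASS=ra, TOR=du, NUM=fe:
underlying: rarmaz-zo-u-evo-pi
1. p -> b, s -> z / V _ V: fires at position(s) 13: rarmazzouevobi
2. f -> v, k -> g, s -> z, t -> d / _ Z: no change
surface: rarmazzouevobi

cell RANK=ne, CLASS=ra, TOR=du, NUM=mi:
underlying: rarmaz-zo-k-evo-pi
1. p -> b, s -> z / V _ V: fires at position(s) 13: rarmazzokevobi
2. f -> v, k -> g, s -> z, t -> d / _ Z: no change
surface: rarmazzokevobi


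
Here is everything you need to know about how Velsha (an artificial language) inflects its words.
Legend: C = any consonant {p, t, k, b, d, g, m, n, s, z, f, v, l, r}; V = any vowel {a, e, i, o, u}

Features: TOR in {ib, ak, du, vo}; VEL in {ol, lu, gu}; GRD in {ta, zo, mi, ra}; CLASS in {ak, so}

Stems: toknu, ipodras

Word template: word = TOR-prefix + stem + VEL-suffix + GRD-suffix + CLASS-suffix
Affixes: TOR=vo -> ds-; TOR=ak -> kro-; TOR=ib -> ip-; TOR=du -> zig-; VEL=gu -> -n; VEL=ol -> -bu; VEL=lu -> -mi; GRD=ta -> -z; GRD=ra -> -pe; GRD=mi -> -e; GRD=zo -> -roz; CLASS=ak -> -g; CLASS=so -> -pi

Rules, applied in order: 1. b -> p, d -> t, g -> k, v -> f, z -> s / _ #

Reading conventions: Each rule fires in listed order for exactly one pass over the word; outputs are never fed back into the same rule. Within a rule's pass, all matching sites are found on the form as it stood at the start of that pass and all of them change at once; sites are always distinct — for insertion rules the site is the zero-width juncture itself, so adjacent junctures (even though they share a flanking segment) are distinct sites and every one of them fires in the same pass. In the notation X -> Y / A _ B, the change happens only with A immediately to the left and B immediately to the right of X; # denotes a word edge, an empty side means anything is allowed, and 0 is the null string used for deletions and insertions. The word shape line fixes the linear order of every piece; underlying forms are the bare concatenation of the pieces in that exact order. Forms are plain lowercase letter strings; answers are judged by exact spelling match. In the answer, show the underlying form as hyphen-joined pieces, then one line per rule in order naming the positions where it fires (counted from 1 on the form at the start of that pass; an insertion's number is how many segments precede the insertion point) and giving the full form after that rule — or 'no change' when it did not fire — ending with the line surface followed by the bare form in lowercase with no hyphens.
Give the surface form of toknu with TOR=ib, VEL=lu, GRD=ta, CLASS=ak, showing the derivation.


underlying: ip-toknu-mi-z-g
1. b -> p, d -> t, g -> k, v -> f, z -> s / _ #: fires at position(s) 11: iptoknumizk
surface: iptoknumizk


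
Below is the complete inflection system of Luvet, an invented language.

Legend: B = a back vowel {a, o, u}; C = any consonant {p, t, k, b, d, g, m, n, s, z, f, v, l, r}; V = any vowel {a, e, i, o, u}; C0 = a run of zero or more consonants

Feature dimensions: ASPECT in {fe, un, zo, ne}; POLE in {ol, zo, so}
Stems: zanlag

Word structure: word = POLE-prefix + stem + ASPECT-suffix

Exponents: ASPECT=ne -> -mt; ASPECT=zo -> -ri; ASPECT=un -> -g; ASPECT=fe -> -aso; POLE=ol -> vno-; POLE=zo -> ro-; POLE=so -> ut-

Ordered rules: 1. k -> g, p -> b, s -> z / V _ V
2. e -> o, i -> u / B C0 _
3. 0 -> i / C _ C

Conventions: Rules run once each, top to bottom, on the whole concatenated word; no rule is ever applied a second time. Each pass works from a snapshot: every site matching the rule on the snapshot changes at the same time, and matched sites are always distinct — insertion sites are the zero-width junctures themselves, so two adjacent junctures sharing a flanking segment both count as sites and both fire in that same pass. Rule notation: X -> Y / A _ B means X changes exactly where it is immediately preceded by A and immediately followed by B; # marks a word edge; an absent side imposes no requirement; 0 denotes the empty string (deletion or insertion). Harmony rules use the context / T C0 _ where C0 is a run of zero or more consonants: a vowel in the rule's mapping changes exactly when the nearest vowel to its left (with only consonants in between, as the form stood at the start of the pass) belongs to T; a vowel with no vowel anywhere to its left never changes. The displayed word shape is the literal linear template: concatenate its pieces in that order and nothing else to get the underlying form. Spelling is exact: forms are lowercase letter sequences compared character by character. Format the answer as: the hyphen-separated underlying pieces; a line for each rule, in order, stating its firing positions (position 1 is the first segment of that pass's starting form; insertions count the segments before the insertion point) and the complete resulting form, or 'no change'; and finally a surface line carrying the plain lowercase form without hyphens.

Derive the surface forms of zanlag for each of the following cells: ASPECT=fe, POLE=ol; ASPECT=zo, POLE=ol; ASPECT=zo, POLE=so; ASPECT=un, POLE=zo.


cell ASPECT=fe, POLE=ol:
underlying: vno-zanlag-aso
1. k -> g, p -> b, s -> z / V _ V: fires at position(s) 11: vnozanlagazo
2. e -> o, i -> u / B C0 _: no change
3. 0 -> i / C _ C: inserts after position(s) 1, 6: vinozanilagazo
surface: vinozanilagazo

cell ASPECT=zo, POLE=ol:
underlying: vno-zanlag-ri
1. k -> g, p -> b, s -> z / V _ V: no change
2. e -> o, i -> u / B C0 _: fires at position(s) 11: vnozanlagru
3. 0 -> i / C _ C: inserts after position(s) 1, 6, 9: vinozanilagiru
surface: vinozanilagiru

cell ASPECT=zo, POLE=so:
underlying: ut-zanlag-ri
1. k -> g, p -> b, s -> z / V _ V: no change
2. e -> o, i -> u / B C0 _: fires at position(s) 10: utzanlagru
3. 0 -> i / C _ C: inserts after position(s) 2, 5, 8: utizanilagiru
surface: utizanilagiru

cell ASPECT=un, POLE=zo:
underlying: ro-zanlag-g
1. k -> g, p -> b, s -> z / V _ V: no change
2. e -> o, i -> u / B C0 _: no change
3. 0 -> i / C _ C: inserts after position(s) 5, 8: rozanilagig
surface: rozanilagig


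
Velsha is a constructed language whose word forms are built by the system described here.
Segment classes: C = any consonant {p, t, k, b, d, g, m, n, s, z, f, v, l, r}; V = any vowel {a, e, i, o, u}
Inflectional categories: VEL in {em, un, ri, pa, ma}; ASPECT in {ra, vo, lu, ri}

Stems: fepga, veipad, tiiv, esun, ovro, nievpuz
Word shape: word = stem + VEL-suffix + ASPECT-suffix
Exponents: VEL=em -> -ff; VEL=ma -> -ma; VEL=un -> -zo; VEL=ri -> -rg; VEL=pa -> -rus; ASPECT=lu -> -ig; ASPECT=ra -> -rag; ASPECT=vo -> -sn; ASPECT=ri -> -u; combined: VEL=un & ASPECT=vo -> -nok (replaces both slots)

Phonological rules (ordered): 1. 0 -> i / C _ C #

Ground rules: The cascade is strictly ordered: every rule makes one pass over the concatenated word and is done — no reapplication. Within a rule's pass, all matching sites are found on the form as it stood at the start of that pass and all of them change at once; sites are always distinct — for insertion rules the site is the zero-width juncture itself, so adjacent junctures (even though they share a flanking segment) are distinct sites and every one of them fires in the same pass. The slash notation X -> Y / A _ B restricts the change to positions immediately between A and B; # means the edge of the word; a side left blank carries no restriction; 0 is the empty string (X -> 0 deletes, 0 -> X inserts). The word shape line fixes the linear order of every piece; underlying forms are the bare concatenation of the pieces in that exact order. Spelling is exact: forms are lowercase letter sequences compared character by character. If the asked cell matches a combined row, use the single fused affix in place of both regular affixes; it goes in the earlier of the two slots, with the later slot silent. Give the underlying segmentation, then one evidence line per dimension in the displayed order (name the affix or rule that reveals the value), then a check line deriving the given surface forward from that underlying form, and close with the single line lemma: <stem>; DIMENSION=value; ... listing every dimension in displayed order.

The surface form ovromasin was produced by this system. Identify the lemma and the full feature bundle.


underlying: ovro-ma-sn
VEL=ma - signalled by the affix -ma
ASPECT=vo - signalled by the affix -sn
check: ovromasn -> ovromasin
lemma: ovro; VEL=ma; ASPECT=vo


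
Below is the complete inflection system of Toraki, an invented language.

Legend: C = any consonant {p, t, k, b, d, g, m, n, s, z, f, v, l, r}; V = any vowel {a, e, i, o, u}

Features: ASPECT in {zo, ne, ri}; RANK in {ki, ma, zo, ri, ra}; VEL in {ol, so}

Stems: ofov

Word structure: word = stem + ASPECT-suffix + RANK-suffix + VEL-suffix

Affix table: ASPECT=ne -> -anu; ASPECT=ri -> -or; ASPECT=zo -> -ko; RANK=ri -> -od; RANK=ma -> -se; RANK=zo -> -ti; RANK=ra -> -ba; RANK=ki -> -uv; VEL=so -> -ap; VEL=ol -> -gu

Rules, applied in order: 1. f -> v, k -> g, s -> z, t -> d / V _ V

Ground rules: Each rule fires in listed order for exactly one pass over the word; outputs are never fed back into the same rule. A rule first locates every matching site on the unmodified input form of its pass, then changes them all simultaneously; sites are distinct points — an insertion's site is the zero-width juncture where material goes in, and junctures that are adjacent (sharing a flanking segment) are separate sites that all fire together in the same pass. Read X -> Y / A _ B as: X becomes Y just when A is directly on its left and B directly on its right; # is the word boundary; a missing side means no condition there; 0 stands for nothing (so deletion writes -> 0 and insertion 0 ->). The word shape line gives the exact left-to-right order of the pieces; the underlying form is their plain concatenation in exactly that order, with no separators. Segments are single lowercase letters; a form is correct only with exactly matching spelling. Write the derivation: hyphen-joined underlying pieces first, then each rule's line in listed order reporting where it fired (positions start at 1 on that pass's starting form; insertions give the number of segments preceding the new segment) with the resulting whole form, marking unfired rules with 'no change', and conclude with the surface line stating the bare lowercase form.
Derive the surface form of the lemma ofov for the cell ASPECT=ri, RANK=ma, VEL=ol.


underlying: ofov-or-se-gu
1. f -> v, k -> g, s -> z, t -> d / V _ V: fires at position(s) 2: ovovorsegu
surface: ovovorsegu


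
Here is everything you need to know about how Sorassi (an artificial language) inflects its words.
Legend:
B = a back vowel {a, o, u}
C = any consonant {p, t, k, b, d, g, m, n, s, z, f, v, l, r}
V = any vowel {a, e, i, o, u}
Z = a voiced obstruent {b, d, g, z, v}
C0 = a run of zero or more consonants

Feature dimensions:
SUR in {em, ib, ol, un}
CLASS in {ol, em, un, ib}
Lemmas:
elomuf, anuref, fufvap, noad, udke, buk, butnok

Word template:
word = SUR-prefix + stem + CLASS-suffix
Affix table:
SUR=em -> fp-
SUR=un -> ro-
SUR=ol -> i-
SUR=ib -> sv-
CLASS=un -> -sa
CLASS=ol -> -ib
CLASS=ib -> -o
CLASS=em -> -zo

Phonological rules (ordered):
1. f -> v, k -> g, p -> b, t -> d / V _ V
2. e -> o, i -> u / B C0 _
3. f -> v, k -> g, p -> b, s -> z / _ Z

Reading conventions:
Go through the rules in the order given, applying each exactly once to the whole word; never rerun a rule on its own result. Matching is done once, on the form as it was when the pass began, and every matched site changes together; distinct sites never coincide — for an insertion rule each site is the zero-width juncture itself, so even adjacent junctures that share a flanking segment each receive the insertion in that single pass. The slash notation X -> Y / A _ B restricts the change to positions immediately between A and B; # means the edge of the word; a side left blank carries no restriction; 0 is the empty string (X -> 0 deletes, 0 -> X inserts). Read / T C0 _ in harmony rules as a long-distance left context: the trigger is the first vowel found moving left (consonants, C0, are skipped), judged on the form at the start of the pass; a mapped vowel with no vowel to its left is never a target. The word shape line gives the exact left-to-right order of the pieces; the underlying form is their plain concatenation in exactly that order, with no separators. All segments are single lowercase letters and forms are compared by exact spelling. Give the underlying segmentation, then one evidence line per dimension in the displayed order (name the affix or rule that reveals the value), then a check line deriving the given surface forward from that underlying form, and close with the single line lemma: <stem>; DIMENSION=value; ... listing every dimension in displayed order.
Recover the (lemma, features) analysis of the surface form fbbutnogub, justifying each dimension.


underlying: fp-butnok-ib
SUR=em - signalled by the affix fp-
CLASS=ol - signalled by the affix -ib
check: fpbutnokib -> fpbutnogib -> fpbutnogub -> fbbutnogub
lemma: butnok; SUR=em; CLASS=ol


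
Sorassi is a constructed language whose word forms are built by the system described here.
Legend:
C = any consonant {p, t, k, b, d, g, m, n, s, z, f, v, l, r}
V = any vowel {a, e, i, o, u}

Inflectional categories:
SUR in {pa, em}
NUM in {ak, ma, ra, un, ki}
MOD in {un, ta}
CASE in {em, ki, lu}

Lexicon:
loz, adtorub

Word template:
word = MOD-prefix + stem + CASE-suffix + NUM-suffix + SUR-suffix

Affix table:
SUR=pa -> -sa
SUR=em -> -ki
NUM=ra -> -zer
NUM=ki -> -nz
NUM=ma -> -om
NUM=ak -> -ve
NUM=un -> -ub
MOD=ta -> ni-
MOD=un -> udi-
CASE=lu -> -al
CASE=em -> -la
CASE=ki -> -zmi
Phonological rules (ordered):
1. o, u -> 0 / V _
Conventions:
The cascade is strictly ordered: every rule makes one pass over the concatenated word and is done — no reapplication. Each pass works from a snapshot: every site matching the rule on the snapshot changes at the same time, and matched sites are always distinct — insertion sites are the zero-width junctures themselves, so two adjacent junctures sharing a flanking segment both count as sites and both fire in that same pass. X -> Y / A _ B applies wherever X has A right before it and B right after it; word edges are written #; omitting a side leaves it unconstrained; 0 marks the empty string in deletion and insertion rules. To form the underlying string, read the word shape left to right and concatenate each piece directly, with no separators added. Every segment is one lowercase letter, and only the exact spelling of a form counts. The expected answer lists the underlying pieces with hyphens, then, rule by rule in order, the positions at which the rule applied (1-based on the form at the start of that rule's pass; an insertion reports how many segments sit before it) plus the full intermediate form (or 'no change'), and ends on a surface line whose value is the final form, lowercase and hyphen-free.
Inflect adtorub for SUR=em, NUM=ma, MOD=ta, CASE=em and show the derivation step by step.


underlying: ni-adtorub-la-om-ki
1. o, u -> 0 / V _: fires at position(s) 12: niadtorublamki
surface: niadtorublamki


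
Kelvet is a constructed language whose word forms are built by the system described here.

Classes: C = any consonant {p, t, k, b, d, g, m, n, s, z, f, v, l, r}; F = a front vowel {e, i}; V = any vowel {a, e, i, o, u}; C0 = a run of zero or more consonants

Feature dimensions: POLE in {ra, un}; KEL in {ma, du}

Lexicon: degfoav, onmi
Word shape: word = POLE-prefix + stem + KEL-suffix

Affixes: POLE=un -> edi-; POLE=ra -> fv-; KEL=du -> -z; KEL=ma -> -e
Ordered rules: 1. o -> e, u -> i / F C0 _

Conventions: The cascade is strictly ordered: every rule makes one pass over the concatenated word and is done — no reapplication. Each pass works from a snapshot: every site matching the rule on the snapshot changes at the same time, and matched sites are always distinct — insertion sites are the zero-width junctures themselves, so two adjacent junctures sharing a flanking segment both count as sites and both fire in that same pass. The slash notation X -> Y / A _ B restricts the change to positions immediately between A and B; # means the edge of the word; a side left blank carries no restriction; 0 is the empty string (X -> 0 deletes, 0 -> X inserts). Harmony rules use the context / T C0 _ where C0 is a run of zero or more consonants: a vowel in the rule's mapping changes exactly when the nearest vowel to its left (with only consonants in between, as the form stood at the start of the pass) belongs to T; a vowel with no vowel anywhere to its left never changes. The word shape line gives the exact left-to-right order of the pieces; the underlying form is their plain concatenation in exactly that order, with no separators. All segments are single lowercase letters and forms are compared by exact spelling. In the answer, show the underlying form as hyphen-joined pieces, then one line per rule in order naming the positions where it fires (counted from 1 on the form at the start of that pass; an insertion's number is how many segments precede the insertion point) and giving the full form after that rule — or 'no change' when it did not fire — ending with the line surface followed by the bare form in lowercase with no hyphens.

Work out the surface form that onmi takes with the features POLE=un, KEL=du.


underlying: edi-onmi-z
1. o -> e, u -> i / F C0 _: fires at position(s) 4: edienmiz
surface: edienmiz


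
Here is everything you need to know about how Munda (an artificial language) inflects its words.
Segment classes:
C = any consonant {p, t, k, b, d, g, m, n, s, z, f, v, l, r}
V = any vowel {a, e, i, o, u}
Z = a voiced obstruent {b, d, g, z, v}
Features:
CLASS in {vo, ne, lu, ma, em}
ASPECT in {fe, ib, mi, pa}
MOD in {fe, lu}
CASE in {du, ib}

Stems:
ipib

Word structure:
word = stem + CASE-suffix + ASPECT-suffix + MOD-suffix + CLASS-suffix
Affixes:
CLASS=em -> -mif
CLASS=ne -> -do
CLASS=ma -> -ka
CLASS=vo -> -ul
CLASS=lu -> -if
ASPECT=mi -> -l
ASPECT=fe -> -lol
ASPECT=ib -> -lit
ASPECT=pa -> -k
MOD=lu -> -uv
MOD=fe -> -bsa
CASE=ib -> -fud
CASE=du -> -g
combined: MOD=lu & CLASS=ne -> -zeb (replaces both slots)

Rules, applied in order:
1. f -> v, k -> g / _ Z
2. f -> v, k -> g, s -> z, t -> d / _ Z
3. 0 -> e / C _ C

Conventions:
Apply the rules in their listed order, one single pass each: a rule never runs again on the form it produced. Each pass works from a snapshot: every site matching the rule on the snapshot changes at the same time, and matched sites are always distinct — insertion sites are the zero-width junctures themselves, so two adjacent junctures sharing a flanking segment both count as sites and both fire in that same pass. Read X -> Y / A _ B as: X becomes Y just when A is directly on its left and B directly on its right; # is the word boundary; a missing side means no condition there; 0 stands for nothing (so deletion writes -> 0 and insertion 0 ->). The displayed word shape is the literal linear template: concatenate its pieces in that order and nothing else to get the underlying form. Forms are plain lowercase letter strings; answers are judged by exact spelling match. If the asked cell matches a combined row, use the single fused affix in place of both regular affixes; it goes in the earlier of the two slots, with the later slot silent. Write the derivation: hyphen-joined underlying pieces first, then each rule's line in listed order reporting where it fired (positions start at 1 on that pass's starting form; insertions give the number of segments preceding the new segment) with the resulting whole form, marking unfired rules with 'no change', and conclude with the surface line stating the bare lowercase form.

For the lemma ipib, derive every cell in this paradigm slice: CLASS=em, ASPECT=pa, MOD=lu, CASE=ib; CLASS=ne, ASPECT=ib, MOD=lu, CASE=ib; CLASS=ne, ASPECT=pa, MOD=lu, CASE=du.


cell CLASS=em, ASPECT=pa, MOD=lu, CASE=ib:
underlying: ipib-fud-k-uv-mif
1. f -> v, k -> g / _ Z: no change
2. f -> v, k -> g, s -> z, t -> d / _ Z: no change
3. 0 -> e / C _ C: inserts after position(s) 4, 7, 10: ipibefudekuvemif
surface: ipibefudekuvemif

cell CLASS=ne, ASPECT=ib, MOD=lu, CASE=ib:
underlying: ipib-fud-lit-zeb
1. f -> v, k -> g / _ Z: no change
2. f -> v, k -> g, s -> z, t -> d / _ Z: fires at position(s) 10: ipibfudlidzeb
3. 0 -> e / C _ C: inserts after position(s) 4, 7, 10: ipibefudelidezeb
surface: ipibefudelidezeb

cell CLASS=ne, ASPECT=pa, MOD=lu, CASE=du:
underlying: ipib-g-k-zeb
1. f -> v, k -> g / _ Z: fires at position(s) 6: ipibggzeb
2. f -> v, k -> g, s -> z, t -> d / _ Z: no change
3. 0 -> e / C _ C: inserts after position(s) 4, 5, 6: ipibegegezeb
surface: ipibegegezeb


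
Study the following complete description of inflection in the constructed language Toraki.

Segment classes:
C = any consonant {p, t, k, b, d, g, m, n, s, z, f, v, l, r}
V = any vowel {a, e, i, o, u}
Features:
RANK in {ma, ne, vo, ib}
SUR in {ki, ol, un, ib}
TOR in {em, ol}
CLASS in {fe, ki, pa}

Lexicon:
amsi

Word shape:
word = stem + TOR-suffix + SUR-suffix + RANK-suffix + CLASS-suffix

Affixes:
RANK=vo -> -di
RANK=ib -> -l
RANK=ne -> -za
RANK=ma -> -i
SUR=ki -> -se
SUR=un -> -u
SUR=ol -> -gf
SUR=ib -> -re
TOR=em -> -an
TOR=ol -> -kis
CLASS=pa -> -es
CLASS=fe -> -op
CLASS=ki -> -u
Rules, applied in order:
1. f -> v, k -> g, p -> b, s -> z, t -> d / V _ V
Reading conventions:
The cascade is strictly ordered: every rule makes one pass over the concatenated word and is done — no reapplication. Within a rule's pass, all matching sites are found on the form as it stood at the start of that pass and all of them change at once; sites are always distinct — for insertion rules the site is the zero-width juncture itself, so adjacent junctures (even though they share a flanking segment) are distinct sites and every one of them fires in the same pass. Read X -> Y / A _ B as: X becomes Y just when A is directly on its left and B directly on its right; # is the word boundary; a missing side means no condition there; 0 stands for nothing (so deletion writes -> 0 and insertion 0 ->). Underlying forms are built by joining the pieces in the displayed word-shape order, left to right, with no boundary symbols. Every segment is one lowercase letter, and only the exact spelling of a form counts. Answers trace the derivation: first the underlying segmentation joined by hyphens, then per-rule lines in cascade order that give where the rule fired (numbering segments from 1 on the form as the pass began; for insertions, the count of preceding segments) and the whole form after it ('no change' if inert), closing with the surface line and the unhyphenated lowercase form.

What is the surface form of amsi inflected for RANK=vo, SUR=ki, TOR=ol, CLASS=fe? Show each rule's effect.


underlying: amsi-kis-se-di-op
1. f -> v, k -> g, p -> b, s -> z, t -> d / V _ V: fires at position(s) 5: amsigissediop
surface: amsigissediop


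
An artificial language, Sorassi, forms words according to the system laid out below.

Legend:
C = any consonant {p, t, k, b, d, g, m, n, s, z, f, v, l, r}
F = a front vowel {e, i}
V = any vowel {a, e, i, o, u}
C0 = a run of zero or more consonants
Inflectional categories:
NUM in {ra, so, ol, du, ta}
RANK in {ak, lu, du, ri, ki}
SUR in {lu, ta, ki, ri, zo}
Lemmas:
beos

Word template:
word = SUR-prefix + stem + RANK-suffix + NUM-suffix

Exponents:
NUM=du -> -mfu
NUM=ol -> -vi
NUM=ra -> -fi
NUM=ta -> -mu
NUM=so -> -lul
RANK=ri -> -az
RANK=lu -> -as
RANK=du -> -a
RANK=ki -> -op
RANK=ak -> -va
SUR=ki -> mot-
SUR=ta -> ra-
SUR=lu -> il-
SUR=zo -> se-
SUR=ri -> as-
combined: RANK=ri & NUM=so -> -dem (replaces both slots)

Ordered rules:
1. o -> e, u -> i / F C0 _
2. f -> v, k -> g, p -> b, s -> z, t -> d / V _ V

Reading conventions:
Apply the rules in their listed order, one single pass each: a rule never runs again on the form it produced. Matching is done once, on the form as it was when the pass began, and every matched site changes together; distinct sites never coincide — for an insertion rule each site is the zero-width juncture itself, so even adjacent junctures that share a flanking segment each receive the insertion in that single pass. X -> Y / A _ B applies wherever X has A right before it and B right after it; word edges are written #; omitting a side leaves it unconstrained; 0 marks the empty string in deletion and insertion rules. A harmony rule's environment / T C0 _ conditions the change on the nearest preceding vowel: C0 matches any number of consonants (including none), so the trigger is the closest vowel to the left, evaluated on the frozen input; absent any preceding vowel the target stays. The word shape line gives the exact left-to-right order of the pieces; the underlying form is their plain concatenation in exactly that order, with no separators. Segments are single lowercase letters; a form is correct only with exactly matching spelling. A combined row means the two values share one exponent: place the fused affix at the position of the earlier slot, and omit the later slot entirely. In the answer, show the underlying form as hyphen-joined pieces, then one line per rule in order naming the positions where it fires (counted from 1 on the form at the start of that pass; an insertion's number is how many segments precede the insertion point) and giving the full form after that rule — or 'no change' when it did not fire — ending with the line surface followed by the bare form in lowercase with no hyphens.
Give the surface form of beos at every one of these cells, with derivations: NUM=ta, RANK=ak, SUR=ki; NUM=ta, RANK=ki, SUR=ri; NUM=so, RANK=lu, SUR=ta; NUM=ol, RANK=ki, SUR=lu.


cell NUM=ta, RANK=ak, SUR=ki:
underlying: mot-beos-va-mu
1. o -> e, u -> i / F C0 _: fires at position(s) 6: motbeesvamu
2. f -> v, k -> g, p -> b, s -> z, t -> d / V _ V: no change
surface: motbeesvamu

cell NUM=ta, RANK=ki, SUR=ri:
underlying: as-beos-op-mu
1. o -> e, u -> i / F C0 _: fires at position(s) 5: asbeesopmu
2. f -> v, k -> g, p -> b, s -> z, t -> d / V _ V: fires at position(s) 6: asbeezopmu
surface: asbeezopmu

cell NUM=so, RANK=lu, SUR=ta:
underlying: ra-beos-as-lul
1. o -> e, u -> i / F C0 _: fires at position(s) 5: rabeesaslul
2. f -> v, k -> g, p -> b, s -> z, t -> d / V _ V: fires at position(s) 6: rabeezaslul
surface: rabeezaslul

cell NUM=ol, RANK=ki, SUR=lu:
underlying: il-beos-op-vi
1. o -> e, u -> i / F C0 _: fires at position(s) 5: ilbeesopvi
2. f -> v, k -> g, p -> b, s -> z, t -> d / V _ V: fires at position(s) 6: ilbeezopvi
surface: ilbeezopvi


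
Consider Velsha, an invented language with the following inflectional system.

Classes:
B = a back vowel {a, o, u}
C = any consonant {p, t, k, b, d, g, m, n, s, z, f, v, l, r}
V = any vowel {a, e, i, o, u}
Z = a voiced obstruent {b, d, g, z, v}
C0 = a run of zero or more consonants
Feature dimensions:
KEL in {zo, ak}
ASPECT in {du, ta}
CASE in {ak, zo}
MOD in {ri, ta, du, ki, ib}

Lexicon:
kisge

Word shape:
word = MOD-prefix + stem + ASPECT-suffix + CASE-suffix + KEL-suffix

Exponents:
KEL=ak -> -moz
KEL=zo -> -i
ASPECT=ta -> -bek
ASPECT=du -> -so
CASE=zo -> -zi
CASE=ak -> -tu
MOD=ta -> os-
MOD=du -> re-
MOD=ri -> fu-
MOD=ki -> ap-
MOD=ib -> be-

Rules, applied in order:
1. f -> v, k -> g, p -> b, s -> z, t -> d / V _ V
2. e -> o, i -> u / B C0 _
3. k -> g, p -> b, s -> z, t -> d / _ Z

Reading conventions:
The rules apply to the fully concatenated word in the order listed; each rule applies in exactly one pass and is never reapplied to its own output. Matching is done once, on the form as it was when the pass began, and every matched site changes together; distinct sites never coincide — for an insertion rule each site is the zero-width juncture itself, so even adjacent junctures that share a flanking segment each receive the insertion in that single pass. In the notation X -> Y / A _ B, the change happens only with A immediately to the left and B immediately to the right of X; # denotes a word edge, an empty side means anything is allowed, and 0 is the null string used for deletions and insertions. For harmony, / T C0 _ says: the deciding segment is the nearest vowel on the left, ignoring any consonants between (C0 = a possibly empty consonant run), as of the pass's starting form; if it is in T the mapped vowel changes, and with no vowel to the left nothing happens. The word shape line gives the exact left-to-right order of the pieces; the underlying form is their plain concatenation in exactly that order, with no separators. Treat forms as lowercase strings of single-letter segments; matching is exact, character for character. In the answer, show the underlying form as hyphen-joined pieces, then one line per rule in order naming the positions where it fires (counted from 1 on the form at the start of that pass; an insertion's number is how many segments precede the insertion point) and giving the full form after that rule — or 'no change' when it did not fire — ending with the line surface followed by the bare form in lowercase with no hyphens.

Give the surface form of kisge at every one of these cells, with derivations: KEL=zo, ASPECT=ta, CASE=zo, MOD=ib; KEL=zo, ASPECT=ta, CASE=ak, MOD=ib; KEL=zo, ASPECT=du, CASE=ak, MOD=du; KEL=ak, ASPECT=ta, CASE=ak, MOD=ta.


cell KEL=zo, ASPECT=ta, CASE=zo, MOD=ib:
underlying: be-kisge-bek-zi-i
1. f -> v, k -> g, p -> b, s -> z, t -> d / V _ V: fires at position(s) 3: begisgebekzii
2. e -> o, i -> u / B C0 _: no change
3. k -> g, p -> b, s -> z, t -> d / _ Z: fires at position(s) 5, 10: begizgebegzii
surface: begizgebegzii

cell KEL=zo, ASPECT=ta, CASE=ak, MOD=ib:
underlying: be-kisge-bek-tu-i
1. f -> v, k -> g, p -> b, s -> z, t -> d / V _ V: fires at position(s) 3: begisgebektui
2. e -> o, i -> u / B C0 _: fires at position(s) 13: begisgebektuu
3. k -> g, p -> b, s -> z, t -> d / _ Z: fires at position(s) 5: begizgebektuu
surface: begizgebektuu

cell KEL=zo, ASPECT=du, CASE=ak, MOD=du:
underlying: re-kisge-so-tu-i
1. f -> v, k -> g, p -> b, s -> z, t -> d / V _ V: fires at position(s) 3, 8, 10: regisgezodui
2. e -> o, i -> u / B C0 _: fires at position(s) 12: regisgezoduu
3. k -> g, p -> b, s -> z, t -> d / _ Z: fires at position(s) 5: regizgezoduu
surface: regizgezoduu

cell KEL=ak, ASPECT=ta, CASE=ak, MOD=ta:
underlying: os-kisge-bek-tu-moz
1. f -> v, k -> g, p -> b, s -> z, t -> d / V _ V: no change
2. e -> o, i -> u / B C0 _: fires at position(s) 4: oskusgebektumoz
3. k -> g, p -> b, s -> z, t -> d / _ Z: fires at position(s) 5: oskuzgebektumoz
surface: oskuzgebektumoz


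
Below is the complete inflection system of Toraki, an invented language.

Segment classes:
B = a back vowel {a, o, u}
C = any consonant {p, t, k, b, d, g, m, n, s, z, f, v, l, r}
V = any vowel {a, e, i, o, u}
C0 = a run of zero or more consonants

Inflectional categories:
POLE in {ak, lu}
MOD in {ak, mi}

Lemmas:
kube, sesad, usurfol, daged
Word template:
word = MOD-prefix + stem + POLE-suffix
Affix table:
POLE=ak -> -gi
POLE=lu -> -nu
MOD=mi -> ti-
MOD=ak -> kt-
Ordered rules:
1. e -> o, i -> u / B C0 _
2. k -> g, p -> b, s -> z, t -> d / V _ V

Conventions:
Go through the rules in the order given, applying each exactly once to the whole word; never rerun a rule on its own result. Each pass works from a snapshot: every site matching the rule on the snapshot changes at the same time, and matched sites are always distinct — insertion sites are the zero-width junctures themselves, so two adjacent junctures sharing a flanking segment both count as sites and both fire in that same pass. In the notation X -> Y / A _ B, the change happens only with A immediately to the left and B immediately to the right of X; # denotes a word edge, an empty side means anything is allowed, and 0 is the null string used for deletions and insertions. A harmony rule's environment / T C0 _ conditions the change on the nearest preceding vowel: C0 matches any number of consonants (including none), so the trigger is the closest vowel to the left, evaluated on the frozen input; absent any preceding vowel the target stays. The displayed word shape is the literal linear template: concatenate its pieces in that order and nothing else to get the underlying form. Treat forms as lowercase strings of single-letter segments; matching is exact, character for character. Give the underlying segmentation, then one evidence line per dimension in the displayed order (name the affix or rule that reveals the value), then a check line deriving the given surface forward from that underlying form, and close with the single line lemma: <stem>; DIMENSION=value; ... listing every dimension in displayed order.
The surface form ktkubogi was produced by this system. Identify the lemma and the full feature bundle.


underlying: kt-kube-gi
POLE=ak - signalled by the affix -gi
MOD=ak - signalled by the affix kt-
check: ktkubegi -> ktkubogi -> ktkubogi
lemma: kube; POLE=ak; MOD=ak


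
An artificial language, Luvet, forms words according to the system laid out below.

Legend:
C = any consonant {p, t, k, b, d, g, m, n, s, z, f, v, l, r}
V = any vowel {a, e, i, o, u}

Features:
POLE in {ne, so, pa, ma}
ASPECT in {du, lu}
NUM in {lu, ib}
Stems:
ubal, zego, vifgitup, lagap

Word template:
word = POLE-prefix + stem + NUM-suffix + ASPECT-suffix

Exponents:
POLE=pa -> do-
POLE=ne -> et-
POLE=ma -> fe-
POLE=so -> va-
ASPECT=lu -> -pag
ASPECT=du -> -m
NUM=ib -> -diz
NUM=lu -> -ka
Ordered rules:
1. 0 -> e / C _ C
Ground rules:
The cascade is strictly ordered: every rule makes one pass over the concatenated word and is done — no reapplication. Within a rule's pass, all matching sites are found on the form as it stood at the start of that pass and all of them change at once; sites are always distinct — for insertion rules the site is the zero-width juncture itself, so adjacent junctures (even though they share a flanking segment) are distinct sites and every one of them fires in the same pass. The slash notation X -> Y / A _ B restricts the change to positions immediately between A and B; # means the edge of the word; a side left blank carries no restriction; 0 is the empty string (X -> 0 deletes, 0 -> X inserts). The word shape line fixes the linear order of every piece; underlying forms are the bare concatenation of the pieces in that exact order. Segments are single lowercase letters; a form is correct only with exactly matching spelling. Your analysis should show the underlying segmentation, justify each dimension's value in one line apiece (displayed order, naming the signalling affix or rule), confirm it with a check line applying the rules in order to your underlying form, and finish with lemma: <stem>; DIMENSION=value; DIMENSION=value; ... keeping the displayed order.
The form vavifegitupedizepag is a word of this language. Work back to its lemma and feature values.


underlying: va-vifgitup-diz-pag
POLE=so - signalled by the affix va-
ASPECT=lu - signalled by the affix -pag
NUM=ib - signalled by the affix -diz
check: vavifgitupdizpag -> vavifegitupedizepag
lemma: vifgitup; POLE=so; ASPECT=lu; NUM=ib
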